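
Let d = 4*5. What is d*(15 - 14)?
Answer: 20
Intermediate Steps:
d = 20
d*(15 - 14) = 20*(15 - 14) = 20*1 = 20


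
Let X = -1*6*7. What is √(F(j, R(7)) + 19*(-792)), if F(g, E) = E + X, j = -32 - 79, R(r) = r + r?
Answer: 2*I*√3769 ≈ 122.78*I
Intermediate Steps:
R(r) = 2*r
j = -111
X = -42 (X = -6*7 = -42)
F(g, E) = -42 + E (F(g, E) = E - 42 = -42 + E)
√(F(j, R(7)) + 19*(-792)) = √((-42 + 2*7) + 19*(-792)) = √((-42 + 14) - 15048) = √(-28 - 15048) = √(-15076) = 2*I*√3769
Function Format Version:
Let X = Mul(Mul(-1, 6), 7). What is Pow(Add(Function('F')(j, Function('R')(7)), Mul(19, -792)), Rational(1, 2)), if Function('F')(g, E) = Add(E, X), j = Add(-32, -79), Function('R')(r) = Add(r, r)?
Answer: Mul(2, I, Pow(3769, Rational(1, 2))) ≈ Mul(122.78, I)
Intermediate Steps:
Function('R')(r) = Mul(2, r)
j = -111
X = -42 (X = Mul(-6, 7) = -42)
Function('F')(g, E) = Add(-42, E) (Function('F')(g, E) = Add(E, -42) = Add(-42, E))
Pow(Add(Function('F')(j, Function('R')(7)), Mul(19, -792)), Rational(1, 2)) = Pow(Add(Add(-42, Mul(2, 7)), Mul(19, -792)), Rational(1, 2)) = Pow(Add(Add(-42, 14), -15048), Rational(1, 2)) = Pow(Add(-28, -15048), Rational(1, 2)) = Pow(-15076, Rational(1, 2)) = Mul(2, I, Pow(3769, Rational(1, 2)))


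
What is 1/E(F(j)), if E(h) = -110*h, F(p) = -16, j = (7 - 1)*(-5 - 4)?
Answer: 1/1760 ≈ 0.00056818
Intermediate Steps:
j = -54 (j = 6*(-9) = -54)
1/E(F(j)) = 1/(-110*(-16)) = 1/1760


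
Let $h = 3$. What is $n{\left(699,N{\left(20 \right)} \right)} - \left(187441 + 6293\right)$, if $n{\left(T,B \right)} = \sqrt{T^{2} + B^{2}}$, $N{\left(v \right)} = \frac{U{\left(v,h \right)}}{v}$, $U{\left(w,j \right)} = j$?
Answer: $-193734 + \frac{3 \sqrt{21715601}}{20} \approx -1.9304 \cdot 10^{5}$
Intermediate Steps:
$N{\left(v \right)} = \frac{3}{v}$
$n{\left(T,B \right)} = \sqrt{B^{2} + T^{2}}$
$n{\left(699,N{\left(20 \right)} \right)} - \left(187441 + 6293\right) = \sqrt{\left(\frac{3}{20}\right)^{2} + 699^{2}} - \left(187441 + 6293\right) = \sqrt{\left(3 \cdot \frac{1}{20}\right)^{2} + 488601} - 193734 = \sqrt{\left(\frac{3}{20}\right)^{2} + 488601} - 193734 = \sqrt{\frac{9}{400} + 488601} - 193734 = \sqrt{\frac{195440409}{400}} - 193734 = \frac{3 \sqrt{21715601}}{20} - 193734 = -193734 + \frac{3 \sqrt{21715601}}{20}$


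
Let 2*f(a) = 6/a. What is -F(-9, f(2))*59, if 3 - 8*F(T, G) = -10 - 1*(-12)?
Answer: -59/8 ≈ -7.3750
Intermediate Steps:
f(a) = 3/a (f(a) = (6/a)/2 = 3/a)
F(T, G) = 1/8 (F(T, G) = 3/8 - (-10 - 1*(-12))/8 = 3/8 - (-10 + 12)/8 = 3/8 - 1/8*2 = 3/8 - 1/4 = 1/8)
-F(-9, f(2))*59 = -1*1/8*59 = -1/8*59 = -59/8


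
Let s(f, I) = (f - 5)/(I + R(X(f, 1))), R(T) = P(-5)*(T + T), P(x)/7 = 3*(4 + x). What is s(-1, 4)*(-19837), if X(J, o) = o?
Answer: -59511/19 ≈ -3132.2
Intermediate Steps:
P(x) = 84 + 21*x (P(x) = 7*(3*(4 + x)) = 7*(12 + 3*x) = 84 + 21*x)
R(T) = -42*T (R(T) = (84 + 21*(-5))*(T + T) = (84 - 105)*(2*T) = -42*T)
s(f, I) = (-5 + f)/(-42 + I) (s(f, I) = (f - 5)/(I - 42*1) = (-5 + f)/(I - 42) = (-5 + f)/(-42 + I))
s(-1, 4)*(-19837) = ((-5 - 1)/(-42 + 4))*(-19837) = (-6/(-38))*(-19837) = -1/38*(-6)*(-19837) = (3/19)*(-19837) = -59511/19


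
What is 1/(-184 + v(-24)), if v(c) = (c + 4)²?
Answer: 1/216 ≈ 0.0046296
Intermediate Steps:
v(c) = (4 + c)²
1/(-184 + v(-24)) = 1/(-184 + (4 - 24)²) = 1/(-184 + (-20)²) = 1/(-184 + 400) = 1/216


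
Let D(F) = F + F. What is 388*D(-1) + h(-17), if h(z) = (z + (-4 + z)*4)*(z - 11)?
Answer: 2052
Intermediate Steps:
D(F) = 2*F
h(z) = (-16 + 5*z)*(-11 + z) (h(z) = (z + (-16 + 4*z))*(-11 + z) = (-16 + 5*z)*(-11 + z))
388*D(-1) + h(-17) = 388*(2*(-1)) + (176 - 71*(-17) + 5*(-17)²) = 388*(-2) + (176 + 1207 + 5*289) = -776 + (176 + 1207 + 1445) = -776 + 2828 = 2052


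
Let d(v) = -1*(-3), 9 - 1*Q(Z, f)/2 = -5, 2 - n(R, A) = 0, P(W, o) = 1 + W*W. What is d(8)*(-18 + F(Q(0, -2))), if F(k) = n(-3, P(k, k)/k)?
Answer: -48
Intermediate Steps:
P(W, o) = 1 + W²
n(R, A) = 2 (n(R, A) = 2 - 1*0 = 2 + 0 = 2)
Q(Z, f) = 28 (Q(Z, f) = 18 - 2*(-5) = 18 + 10 = 28)
d(v) = 3
F(k) = 2
d(8)*(-18 + F(Q(0, -2))) = 3*(-18 + 2) = 3*(-16) = -48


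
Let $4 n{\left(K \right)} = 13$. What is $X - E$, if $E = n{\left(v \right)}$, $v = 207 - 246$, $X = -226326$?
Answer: $- \frac{905317}{4} \approx -2.2633 \cdot 10^{5}$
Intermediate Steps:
$v = -39$ ($v = 207 - 246 = -39$)
$n{\left(K \right)} = \frac{13}{4}$ ($n{\left(K \right)} = \frac{1}{4} \cdot 13 = \frac{13}{4}$)
$E = \frac{13}{4} \approx 3.25$
$X - E = -226326 - \frac{13}{4} = - \frac{905317}{4}$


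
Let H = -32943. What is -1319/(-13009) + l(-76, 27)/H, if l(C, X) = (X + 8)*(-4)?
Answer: 45273077/428555487 ≈ 0.10564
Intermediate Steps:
l(C, X) = -32 - 4*X (l(C, X) = (8 + X)*(-4) = -32 - 4*X)
-1319/(-13009) + l(-76, 27)/H = -1319/(-13009) + (-32 - 4*27)/(-32943) = -1319*(-1/13009) + (-32 - 108)*(-1/32943) = 1319/13009 - 140*(-1/32943) = 1319/13009 + 140/32943 = 45273077/428555487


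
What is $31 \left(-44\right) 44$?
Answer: $-60016$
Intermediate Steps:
$31 \left(-44\right) 44 = \left(-1364\right) 44 = -60016$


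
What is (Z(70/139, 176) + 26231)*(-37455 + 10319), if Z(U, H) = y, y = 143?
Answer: -715684864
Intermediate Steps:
Z(U, H) = 143
(Z(70/139, 176) + 26231)*(-37455 + 10319) = (143 + 26231)*(-37455 + 10319) = 26374*(-27136) = -715684864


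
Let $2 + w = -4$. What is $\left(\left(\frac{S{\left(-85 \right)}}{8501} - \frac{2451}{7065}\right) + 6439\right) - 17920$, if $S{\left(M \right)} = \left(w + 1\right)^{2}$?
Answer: $- \frac{229854841697}{20019855} \approx -11481.0$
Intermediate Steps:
$w = -6$ ($w = -2 - 4 = -6$)
$S{\left(M \right)} = 25$ ($S{\left(M \right)} = \left(-6 + 1\right)^{2} = \left(-5\right)^{2} = 25$)
$\left(\left(\frac{S{\left(-85 \right)}}{8501} - \frac{2451}{7065}\right) + 6439\right) - 17920 = \left(\left(\frac{25}{8501} - \frac{2451}{7065}\right) + 6439\right) - 17920 = \left(\left(25 \cdot \frac{1}{8501} - \frac{817}{2355}\right) + 6439\right) - 17920 = \left(\left(\frac{25}{8501} - \frac{817}{2355}\right) + 6439\right) - 17920 = \left(- \frac{6886442}{20019855} + 6439\right) - 17920 = \frac{128900959903}{20019855} - 17920 = - \frac{229854841697}{20019855}$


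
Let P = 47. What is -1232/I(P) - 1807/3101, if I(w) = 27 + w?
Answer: -1977075/114737 ≈ -17.231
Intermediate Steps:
-1232/I(P) - 1807/3101 = -1232/(27 + 47) - 1807/3101 = -1232/74 - 1807*1/3101 = -1232*1/74 - 1807/3101 = -616/37 - 1807/3101 = -1977075/114737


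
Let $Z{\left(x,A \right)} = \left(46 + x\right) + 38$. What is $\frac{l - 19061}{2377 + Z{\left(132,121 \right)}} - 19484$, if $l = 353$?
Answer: $- \frac{50540720}{2593} \approx -19491.0$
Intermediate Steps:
$Z{\left(x,A \right)} = 84 + x$
$\frac{l - 19061}{2377 + Z{\left(132,121 \right)}} - 19484 = \frac{353 - 19061}{2377 + \left(84 + 132\right)} - 19484 = - \frac{18708}{2377 + 216} - 19484 = - \frac{18708}{2593} - 19484 = - \frac{50540720}{2593}$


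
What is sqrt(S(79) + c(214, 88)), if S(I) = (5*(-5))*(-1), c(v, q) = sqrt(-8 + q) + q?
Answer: sqrt(113 + 4*sqrt(5)) ≈ 11.043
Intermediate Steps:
c(v, q) = q + sqrt(-8 + q)
S(I) = 25 (S(I) = -25*(-1) = 25)
sqrt(S(79) + c(214, 88)) = sqrt(25 + (88 + sqrt(-8 + 88))) = sqrt(25 + (88 + sqrt(80))) = sqrt(25 + (88 + 4*sqrt(5))) = sqrt(113 + 4*sqrt(5))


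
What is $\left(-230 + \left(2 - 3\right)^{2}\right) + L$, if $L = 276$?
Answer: $47$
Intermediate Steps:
$\left(-230 + \left(2 - 3\right)^{2}\right) + L = \left(-230 + \left(2 - 3\right)^{2}\right) + 276 = \left(-230 + \left(-1\right)^{2}\right) + 276 = \left(-230 + 1\right) + 276 = -229 + 276 = 47$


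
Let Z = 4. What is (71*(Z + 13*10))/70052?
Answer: 4757/35026 ≈ 0.13581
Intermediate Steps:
(71*(Z + 13*10))/70052 = (71*(4 + 13*10))/70052 = (71*(4 + 130))*(1/70052) = (71*134)*(1/70052) = 9514*(1/70052) = 4757/35026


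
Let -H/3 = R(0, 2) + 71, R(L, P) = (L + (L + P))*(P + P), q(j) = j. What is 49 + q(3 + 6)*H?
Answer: -2084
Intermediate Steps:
R(L, P) = 2*P*(P + 2*L) (R(L, P) = (P + 2*L)*(2*P) = 2*P*(P + 2*L))
H = -237 (H = -3*(2*2*(2 + 2*0) + 71) = -3*(2*2*(2 + 0) + 71) = -3*(2*2*2 + 71) = -3*(8 + 71) = -3*79 = -237)
49 + q(3 + 6)*H = 49 + (3 + 6)*(-237) = 49 + 9*(-237) = 49 - 2133 = -2084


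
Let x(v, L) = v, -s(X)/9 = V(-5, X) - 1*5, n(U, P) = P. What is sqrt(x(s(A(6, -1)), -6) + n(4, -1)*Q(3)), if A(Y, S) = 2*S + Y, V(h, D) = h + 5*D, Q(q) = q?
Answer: I*sqrt(93) ≈ 9.6436*I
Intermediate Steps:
A(Y, S) = Y + 2*S
s(X) = 90 - 45*X (s(X) = -9*((-5 + 5*X) - 1*5) = -9*((-5 + 5*X) - 5) = -9*(-10 + 5*X) = 90 - 45*X)
sqrt(x(s(A(6, -1)), -6) + n(4, -1)*Q(3)) = sqrt((90 - 45*(6 + 2*(-1))) - 1*3) = sqrt((90 - 45*(6 - 2)) - 3) = sqrt((90 - 45*4) - 3) = sqrt((90 - 180) - 3) = sqrt(-90 - 3) = sqrt(-93) = I*sqrt(93)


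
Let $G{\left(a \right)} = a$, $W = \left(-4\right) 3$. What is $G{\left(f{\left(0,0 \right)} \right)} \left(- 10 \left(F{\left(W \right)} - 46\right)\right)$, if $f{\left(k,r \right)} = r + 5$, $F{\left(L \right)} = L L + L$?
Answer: $-4300$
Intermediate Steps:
$W = -12$
$F{\left(L \right)} = L + L^{2}$ ($F{\left(L \right)} = L^{2} + L = L + L^{2}$)
$f{\left(k,r \right)} = 5 + r$
$G{\left(f{\left(0,0 \right)} \right)} \left(- 10 \left(F{\left(W \right)} - 46\right)\right) = \left(5 + 0\right) \left(- 10 \left(- 12 \left(1 - 12\right) - 46\right)\right) = 5 \left(- 10 \left(\left(-12\right) \left(-11\right) - 46\right)\right) = 5 \left(- 10 \left(132 - 46\right)\right) = 5 \left(\left(-10\right) 86\right) = 5 \left(-860\right) = -4300$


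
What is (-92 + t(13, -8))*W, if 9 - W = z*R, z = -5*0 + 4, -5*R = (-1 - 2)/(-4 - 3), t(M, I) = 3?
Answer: -29103/35 ≈ -831.51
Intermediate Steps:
R = -3/35 (R = -(-1 - 2)/(5*(-4 - 3)) = -(-3)/(5*(-7)) = -(-3)*(-1)/(5*7) = -1/5*3/7 = -3/35 ≈ -0.085714)
z = 4 (z = 0 + 4 = 4)
W = 327/35 (W = 9 - 4*(-3)/35 = 9 - 1*(-12/35) = 9 + 12/35 = 327/35 ≈ 9.3428)
(-92 + t(13, -8))*W = (-92 + 3)*(327/35) = -89*327/35 = -29103/35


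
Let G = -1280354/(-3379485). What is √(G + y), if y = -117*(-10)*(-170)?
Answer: I*√2271616435356114810/3379485 ≈ 445.98*I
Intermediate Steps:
G = 1280354/3379485 (G = -1280354*(-1/3379485) = 1280354/3379485 ≈ 0.37886)
y = -198900 (y = 1170*(-170) = -198900)
√(G + y) = √(1280354/3379485 - 198900) = √(-672178286146/3379485) = I*√2271616435356114810/3379485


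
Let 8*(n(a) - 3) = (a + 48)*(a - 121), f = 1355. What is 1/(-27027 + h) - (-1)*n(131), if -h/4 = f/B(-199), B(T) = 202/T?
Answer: 1986725955/8761748 ≈ 226.75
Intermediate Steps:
n(a) = 3 + (-121 + a)*(48 + a)/8 (n(a) = 3 + ((a + 48)*(a - 121))/8 = 3 + ((48 + a)*(-121 + a))/8 = 3 + ((-121 + a)*(48 + a))/8 = 3 + (-121 + a)*(48 + a)/8)
h = 539290/101 (h = -5420/(202/(-199)) = -5420/(202*(-1/199)) = -5420/(-202/199) = -5420*(-199)/202 = -4*(-269645/202) = 539290/101 ≈ 5339.5)
1/(-27027 + h) - (-1)*n(131) = 1/(-27027 + 539290/101) - (-1)*(-723 - 73/8*131 + (⅛)*131²) = 1/(-2190437/101) - (-1)*(-723 - 9563/8 + (⅛)*17161) = -101/2190437 - (-1)*(-723 - 9563/8 + 17161/8) = -101/2190437 - (-1)*907/4 = -101/2190437 - 1*(-907/4) = -101/2190437 + 907/4 = 1986725955/8761748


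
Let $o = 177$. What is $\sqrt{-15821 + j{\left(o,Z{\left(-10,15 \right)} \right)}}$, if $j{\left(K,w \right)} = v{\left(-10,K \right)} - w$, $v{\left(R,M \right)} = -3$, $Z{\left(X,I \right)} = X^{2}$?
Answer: $2 i \sqrt{3981} \approx 126.19 i$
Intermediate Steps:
$j{\left(K,w \right)} = -3 - w$
$\sqrt{-15821 + j{\left(o,Z{\left(-10,15 \right)} \right)}} = \sqrt{-15821 - 103} = \sqrt{-15924} = 2 i \sqrt{3981}$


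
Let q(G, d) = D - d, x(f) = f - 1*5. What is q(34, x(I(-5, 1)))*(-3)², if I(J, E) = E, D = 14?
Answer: 162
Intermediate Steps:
x(f) = -5 + f (x(f) = f - 5 = -5 + f)
q(G, d) = 14 - d
q(34, x(I(-5, 1)))*(-3)² = (14 - (-5 + 1))*(-3)² = (14 - 1*(-4))*9 = (14 + 4)*9 = 18*9 = 162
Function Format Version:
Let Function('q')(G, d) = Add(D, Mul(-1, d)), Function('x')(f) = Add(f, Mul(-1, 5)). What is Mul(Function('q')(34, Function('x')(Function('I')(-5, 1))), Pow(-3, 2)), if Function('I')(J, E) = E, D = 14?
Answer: 162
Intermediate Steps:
Function('x')(f) = Add(-5, f) (Function('x')(f) = Add(f, -5) = Add(-5, f))
Function('q')(G, d) = Add(14, Mul(-1, d))
Mul(Function('q')(34, Function('x')(Function('I')(-5, 1))), Pow(-3, 2)) = Mul(Add(14, Mul(-1, Add(-5, 1))), Pow(-3, 2)) = Mul(Add(14, Mul(-1, -4)), 9) = Mul(Add(14, 4), 9) = Mul(18, 9) = 162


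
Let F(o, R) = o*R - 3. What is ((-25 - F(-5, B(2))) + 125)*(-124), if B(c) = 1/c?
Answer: -13082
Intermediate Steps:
F(o, R) = -3 + R*o (F(o, R) = R*o - 3 = -3 + R*o)
((-25 - F(-5, B(2))) + 125)*(-124) = ((-25 - (-3 - 5/2)) + 125)*(-124) = ((-25 - 1*(-11/2)) + 125)*(-124) = ((-25 + 11/2) + 125)*(-124) = (-39/2 + 125)*(-124) = (211/2)*(-124) = -13082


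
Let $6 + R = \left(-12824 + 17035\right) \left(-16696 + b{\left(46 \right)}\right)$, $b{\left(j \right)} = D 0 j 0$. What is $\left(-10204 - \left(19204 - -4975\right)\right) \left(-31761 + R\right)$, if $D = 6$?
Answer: $2418452874609$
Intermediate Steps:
$b{\left(j \right)} = 0$ ($b{\left(j \right)} = 6 \cdot 0 j 0 = 0 \cdot 0 = 0$)
$R = -70306862$ ($R = -6 + \left(-12824 + 17035\right) \left(-16696 + 0\right) = -6 + 4211 \left(-16696\right) = -6 - 70306856 = -70306862$)
$\left(-10204 - \left(19204 - -4975\right)\right) \left(-31761 + R\right) = \left(-10204 - \left(19204 - -4975\right)\right) \left(-31761 - 70306862\right) = \left(-10204 - 24179\right) \left(-70338623\right) = \left(-34383\right) \left(-70338623\right) = 2418452874609$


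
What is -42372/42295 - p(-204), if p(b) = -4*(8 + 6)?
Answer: 211468/3845 ≈ 54.998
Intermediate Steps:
p(b) = -56 (p(b) = -4*14 = -56)
-42372/42295 - p(-204) = -42372/42295 - 1*(-56) = -42372*1/42295 + 56 = -3852/3845 + 56 = 211468/3845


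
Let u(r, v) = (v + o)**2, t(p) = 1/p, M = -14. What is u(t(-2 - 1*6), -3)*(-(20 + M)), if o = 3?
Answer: 0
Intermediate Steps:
u(r, v) = (3 + v)**2 (u(r, v) = (v + 3)**2 = (3 + v)**2)
u(t(-2 - 1*6), -3)*(-(20 + M)) = (3 - 3)**2*(-(20 - 14)) = 0**2*(-1*6) = 0*(-6) = 0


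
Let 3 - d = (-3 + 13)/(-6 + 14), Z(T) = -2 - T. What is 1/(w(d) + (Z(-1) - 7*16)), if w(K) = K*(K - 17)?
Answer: -16/2235 ≈ -0.0071588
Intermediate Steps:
d = 7/4 (d = 3 - (-3 + 13)/(-6 + 14) = 3 - 10/8 = 3 - 1*5/4 = 3 - 5/4 = 7/4 ≈ 1.7500)
w(K) = K*(-17 + K)
1/(w(d) + (Z(-1) - 7*16)) = 1/(7*(-17 + 7/4)/4 + ((-2 - 1*(-1)) - 7*16)) = 1/((7/4)*(-61/4) + ((-2 + 1) - 112)) = 1/(-427/16 + (-1 - 112)) = 1/(-427/16 - 113) = 1/(-2235/16) = -16/2235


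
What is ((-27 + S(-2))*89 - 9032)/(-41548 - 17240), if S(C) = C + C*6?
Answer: 1409/6532 ≈ 0.21571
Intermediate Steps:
S(C) = 7*C (S(C) = C + 6*C = 7*C)
((-27 + S(-2))*89 - 9032)/(-41548 - 17240) = ((-27 + 7*(-2))*89 - 9032)/(-41548 - 17240) = ((-27 - 14)*89 - 9032)/(-58788) = (-41*89 - 9032)*(-1/58788) = (-3649 - 9032)*(-1/58788) = -12681*(-1/58788) = 1409/6532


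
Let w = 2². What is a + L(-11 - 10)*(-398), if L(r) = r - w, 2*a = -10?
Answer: 9945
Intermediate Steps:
a = -5 (a = (½)*(-10) = -5)
w = 4
L(r) = -4 + r (L(r) = r - 1*4 = r - 4 = -4 + r)
a + L(-11 - 10)*(-398) = -5 + (-4 + (-11 - 10))*(-398) = -5 + (-4 - 21)*(-398) = -5 - 25*(-398) = -5 + 9950 = 9945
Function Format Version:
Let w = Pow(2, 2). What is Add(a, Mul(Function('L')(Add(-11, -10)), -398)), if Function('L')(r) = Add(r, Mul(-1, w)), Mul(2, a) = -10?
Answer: 9945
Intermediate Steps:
a = -5 (a = Mul(Rational(1, 2), -10) = -5)
w = 4
Function('L')(r) = Add(-4, r) (Function('L')(r) = Add(r, Mul(-1, 4)) = Add(r, -4) = Add(-4, r))
Add(a, Mul(Function('L')(Add(-11, -10)), -398)) = Add(-5, Mul(Add(-4, Add(-11, -10)), -398)) = Add(-5, Mul(Add(-4, -21), -398)) = Add(-5, Mul(-25, -398)) = Add(-5, 9950) = 9945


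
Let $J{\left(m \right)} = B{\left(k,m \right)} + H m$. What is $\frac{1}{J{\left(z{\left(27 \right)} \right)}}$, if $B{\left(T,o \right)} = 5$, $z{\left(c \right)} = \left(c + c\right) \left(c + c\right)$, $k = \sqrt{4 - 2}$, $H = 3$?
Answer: $\frac{1}{8753} \approx 0.00011425$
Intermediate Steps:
$k = \sqrt{2} \approx 1.4142$
$z{\left(c \right)} = 4 c^{2}$ ($z{\left(c \right)} = 2 c 2 c = 4 c^{2}$)
$J{\left(m \right)} = 5 + 3 m$
$\frac{1}{J{\left(z{\left(27 \right)} \right)}} = \frac{1}{5 + 3 \cdot 4 \cdot 27^{2}} = \frac{1}{5 + 3 \cdot 4 \cdot 729} = \frac{1}{5 + 3 \cdot 2916} = \frac{1}{5 + 8748} = \frac{1}{8753}$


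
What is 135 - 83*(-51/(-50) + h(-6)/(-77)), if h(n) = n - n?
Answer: 2517/50 ≈ 50.340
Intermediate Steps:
h(n) = 0
135 - 83*(-51/(-50) + h(-6)/(-77)) = 135 - 83*(-51/(-50) + 0/(-77)) = 135 - 83*(-51*(-1/50) + 0*(-1/77)) = 135 - 83*(51/50 + 0) = 135 - 83*51/50 = 135 - 4233/50 = 2517/50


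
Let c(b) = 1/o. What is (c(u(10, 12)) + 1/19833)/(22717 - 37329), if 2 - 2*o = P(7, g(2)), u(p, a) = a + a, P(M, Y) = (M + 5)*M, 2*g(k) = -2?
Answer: 4948/2970447909 ≈ 1.6657e-6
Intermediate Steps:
g(k) = -1 (g(k) = (1/2)*(-2) = -1)
P(M, Y) = M*(5 + M) (P(M, Y) = (5 + M)*M = M*(5 + M))
u(p, a) = 2*a
o = -41 (o = 1 - 7*(5 + 7)/2 = 1 - 7*12/2 = 1 - 1/2*84 = 1 - 42 = -41)
c(b) = -1/41 (c(b) = 1/(-41) = -1/41)
(c(u(10, 12)) + 1/19833)/(22717 - 37329) = (-1/41 + 1/19833)/(22717 - 37329) = (-1/41 + 1/19833)/(-14612) = -19792/813153*(-1/14612) = 4948/2970447909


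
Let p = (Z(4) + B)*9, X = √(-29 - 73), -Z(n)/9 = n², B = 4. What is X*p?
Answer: -1260*I*√102 ≈ -12725.0*I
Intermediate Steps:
Z(n) = -9*n²
X = I*√102 (X = √(-102) = I*√102 ≈ 10.1*I)
p = -1260 (p = (-9*4² + 4)*9 = (-9*16 + 4)*9 = (-144 + 4)*9 = -140*9 = -1260)
X*p = (I*√102)*(-1260) = -1260*I*√102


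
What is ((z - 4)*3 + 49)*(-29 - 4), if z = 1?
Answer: -1320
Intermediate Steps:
((z - 4)*3 + 49)*(-29 - 4) = ((1 - 4)*3 + 49)*(-29 - 4) = (-3*3 + 49)*(-33) = (-9 + 49)*(-33) = 40*(-33) = -1320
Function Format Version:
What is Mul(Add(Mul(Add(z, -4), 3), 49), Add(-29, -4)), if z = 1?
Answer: -1320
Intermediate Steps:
Mul(Add(Mul(Add(z, -4), 3), 49), Add(-29, -4)) = Mul(Add(Mul(Add(1, -4), 3), 49), Add(-29, -4)) = Mul(Add(Mul(-3, 3), 49), -33) = Mul(Add(-9, 49), -33) = Mul(40, -33) = -1320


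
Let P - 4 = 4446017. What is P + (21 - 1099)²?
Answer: 5608105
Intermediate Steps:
P = 4446021 (P = 4 + 4446017 = 4446021)
P + (21 - 1099)² = 4446021 + (21 - 1099)² = 4446021 + (-1078)² = 4446021 + 1162084 = 5608105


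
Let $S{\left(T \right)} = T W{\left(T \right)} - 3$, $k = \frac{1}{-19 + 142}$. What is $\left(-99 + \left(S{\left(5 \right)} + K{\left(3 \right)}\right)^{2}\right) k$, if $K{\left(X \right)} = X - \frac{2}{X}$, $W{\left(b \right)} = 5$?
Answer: $\frac{4438}{1107} \approx 4.009$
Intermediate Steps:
$k = \frac{1}{123} \approx 0.0081301$
$K{\left(X \right)} = X - \frac{2}{X}$
$S{\left(T \right)} = -3 + 5 T$ ($S{\left(T \right)} = T 5 - 3 = 5 T - 3 = -3 + 5 T$)
$\left(-99 + \left(S{\left(5 \right)} + K{\left(3 \right)}\right)^{2}\right) k = \left(-99 + \left(\left(-3 + 5 \cdot 5\right) + \left(3 - \frac{2}{3}\right)\right)^{2}\right) \frac{1}{123} = \left(-99 + \left(\left(-3 + 25\right) + \left(3 - \frac{2}{3}\right)\right)^{2}\right) \frac{1}{123} = \left(-99 + \left(22 + \left(3 - \frac{2}{3}\right)\right)^{2}\right) \frac{1}{123} = \left(-99 + \left(22 + \frac{7}{3}\right)^{2}\right) \frac{1}{123} = \left(-99 + \left(\frac{73}{3}\right)^{2}\right) \frac{1}{123} = \left(-99 + \frac{5329}{9}\right) \frac{1}{123} = \frac{4438}{9} \cdot \frac{1}{123} = \frac{4438}{1107}$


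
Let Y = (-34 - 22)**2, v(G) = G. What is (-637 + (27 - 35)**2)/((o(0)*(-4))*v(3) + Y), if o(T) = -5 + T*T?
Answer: -573/3196 ≈ -0.17929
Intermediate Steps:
o(T) = -5 + T**2
Y = 3136 (Y = (-56)**2 = 3136)
(-637 + (27 - 35)**2)/((o(0)*(-4))*v(3) + Y) = (-637 + (27 - 35)**2)/(((-5 + 0**2)*(-4))*3 + 3136) = (-637 + (-8)**2)/(((-5 + 0)*(-4))*3 + 3136) = (-637 + 64)/(-5*(-4)*3 + 3136) = -573/(20*3 + 3136) = -573/(60 + 3136) = -573/3196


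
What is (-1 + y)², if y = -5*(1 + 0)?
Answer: 36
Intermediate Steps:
y = -5 (y = -5*1 = -5)
(-1 + y)² = (-1 - 5)² = (-6)² = 36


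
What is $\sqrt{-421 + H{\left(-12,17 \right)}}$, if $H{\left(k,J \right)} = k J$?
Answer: $25 i \approx 25.0 i$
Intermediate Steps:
$H{\left(k,J \right)} = J k$
$\sqrt{-421 + H{\left(-12,17 \right)}} = \sqrt{-421 + 17 \left(-12\right)} = \sqrt{-421 - 204} = \sqrt{-625} = 25 i$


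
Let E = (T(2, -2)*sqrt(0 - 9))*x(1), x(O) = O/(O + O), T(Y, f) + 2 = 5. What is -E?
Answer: -9*I/2 ≈ -4.5*I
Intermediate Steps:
T(Y, f) = 3 (T(Y, f) = -2 + 5 = 3)
x(O) = 1/2 (x(O) = O/((2*O)) = O*(1/(2*O)) = 1/2)
E = 9*I/2 (E = (3*sqrt(0 - 9))*(1/2) = (3*sqrt(-9))*(1/2) = (3*(3*I))*(1/2) = (9*I)*(1/2) = 9*I/2 ≈ 4.5*I)
-E = -9*I/2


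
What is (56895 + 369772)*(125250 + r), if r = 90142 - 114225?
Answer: 43164620389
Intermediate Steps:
r = -24083
(56895 + 369772)*(125250 + r) = (56895 + 369772)*(125250 - 24083) = 426667*101167 = 43164620389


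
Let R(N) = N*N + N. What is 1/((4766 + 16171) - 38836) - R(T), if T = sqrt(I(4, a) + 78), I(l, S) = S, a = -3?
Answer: -1342426/17899 - 5*sqrt(3) ≈ -83.660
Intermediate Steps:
T = 5*sqrt(3) (T = sqrt(-3 + 78) = sqrt(75) = 5*sqrt(3) ≈ 8.6602)
R(N) = N + N**2 (R(N) = N**2 + N = N + N**2)
1/((4766 + 16171) - 38836) - R(T) = 1/((4766 + 16171) - 38836) - 5*sqrt(3)*(1 + 5*sqrt(3)) = 1/(20937 - 38836) - 5*sqrt(3)*(1 + 5*sqrt(3)) = 1/(-17899) - 5*sqrt(3)*(1 + 5*sqrt(3)) = -1/17899 - 5*sqrt(3)*(1 + 5*sqrt(3))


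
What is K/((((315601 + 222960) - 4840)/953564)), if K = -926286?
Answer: -294424327768/177907 ≈ -1.6549e+6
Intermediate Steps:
K/((((315601 + 222960) - 4840)/953564)) = -926286*953564/((315601 + 222960) - 4840) = -926286*953564/(538561 - 4840) = -926286/(533721*(1/953564)) = -926286/533721/953564 = -926286*953564/533721 = -294424327768/177907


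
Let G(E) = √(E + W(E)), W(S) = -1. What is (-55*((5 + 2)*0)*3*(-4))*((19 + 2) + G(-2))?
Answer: 0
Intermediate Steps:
G(E) = √(-1 + E) (G(E) = √(E - 1) = √(-1 + E))
(-55*((5 + 2)*0)*3*(-4))*((19 + 2) + G(-2)) = (-55*((5 + 2)*0)*3*(-4))*((19 + 2) + √(-1 - 2)) = (-55*(7*0)*3*(-4))*(21 + √(-3)) = (-55*0*3*(-4))*(21 + I*√3) = (-0*(-4))*(21 + I*√3) = (-55*0)*(21 + I*√3) = 0*(21 + I*√3) = 0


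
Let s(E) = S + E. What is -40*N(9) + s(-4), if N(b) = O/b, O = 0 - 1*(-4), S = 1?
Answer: -187/9 ≈ -20.778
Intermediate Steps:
s(E) = 1 + E
O = 4 (O = 0 + 4 = 4)
N(b) = 4/b
-40*N(9) + s(-4) = -160/9 + (1 - 4) = -160/9 - 3 = -187/9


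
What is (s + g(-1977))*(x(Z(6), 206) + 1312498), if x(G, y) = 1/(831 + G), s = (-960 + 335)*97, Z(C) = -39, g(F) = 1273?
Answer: -2570679585241/33 ≈ -7.7899e+10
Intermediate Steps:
s = -60625 (s = -625*97 = -60625)
(s + g(-1977))*(x(Z(6), 206) + 1312498) = (-60625 + 1273)*(1/(831 - 39) + 1312498) = -59352*(1/792 + 1312498) = -59352*1039498417/792 = -2570679585241/33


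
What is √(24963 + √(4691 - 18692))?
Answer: √(24963 + I*√14001) ≈ 158.0 + 0.3745*I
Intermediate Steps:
√(24963 + √(4691 - 18692)) = √(24963 + √(-14001)) = √(24963 + I*√14001)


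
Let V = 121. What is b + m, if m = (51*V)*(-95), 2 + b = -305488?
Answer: -891735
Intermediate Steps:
b = -305490 (b = -2 - 305488 = -305490)
m = -586245 (m = (51*121)*(-95) = 6171*(-95) = -586245)
b + m = -305490 - 586245 = -891735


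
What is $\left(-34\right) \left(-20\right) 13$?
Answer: $8840$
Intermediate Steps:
$\left(-34\right) \left(-20\right) 13 = 680 \cdot 13 = 8840$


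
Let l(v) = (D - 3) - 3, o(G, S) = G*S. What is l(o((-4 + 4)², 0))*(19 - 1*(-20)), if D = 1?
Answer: -195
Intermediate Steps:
l(v) = -5 (l(v) = (1 - 3) - 3 = -2 - 3 = -5)
l(o((-4 + 4)², 0))*(19 - 1*(-20)) = -5*(19 - 1*(-20)) = -5*(19 + 20) = -5*39 = -195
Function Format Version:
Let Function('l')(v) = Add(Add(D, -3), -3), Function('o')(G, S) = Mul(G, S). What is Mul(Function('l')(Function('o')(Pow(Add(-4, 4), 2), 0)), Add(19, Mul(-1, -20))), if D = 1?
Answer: -195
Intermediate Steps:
Function('l')(v) = -5 (Function('l')(v) = Add(Add(1, -3), -3) = Add(-2, -3) = -5)
Mul(Function('l')(Function('o')(Pow(Add(-4, 4), 2), 0)), Add(19, Mul(-1, -20))) = Mul(-5, Add(19, Mul(-1, -20))) = Mul(-5, Add(19, 20)) = Mul(-5, 39) = -195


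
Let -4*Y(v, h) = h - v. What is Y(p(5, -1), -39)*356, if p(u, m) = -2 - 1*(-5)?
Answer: 3738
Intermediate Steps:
p(u, m) = 3 (p(u, m) = -2 + 5 = 3)
Y(v, h) = -h/4 + v/4 (Y(v, h) = -(h - v)/4 = -h/4 + v/4)
Y(p(5, -1), -39)*356 = (-¼*(-39) + (¼)*3)*356 = (39/4 + ¾)*356 = (21/2)*356 = 3738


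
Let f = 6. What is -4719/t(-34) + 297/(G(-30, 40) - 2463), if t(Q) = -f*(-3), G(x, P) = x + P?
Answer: -350941/1338 ≈ -262.29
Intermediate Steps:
G(x, P) = P + x
t(Q) = 18 (t(Q) = -1*6*(-3) = -6*(-3) = 18)
-4719/t(-34) + 297/(G(-30, 40) - 2463) = -4719/18 + 297/((40 - 30) - 2463) = -4719*1/18 + 297/(10 - 2463) = -1573/6 + 297/(-2453) = -1573/6 + 297*(-1/2453) = -1573/6 - 27/223 = -350941/1338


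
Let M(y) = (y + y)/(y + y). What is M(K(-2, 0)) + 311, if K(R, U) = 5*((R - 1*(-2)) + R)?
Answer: 312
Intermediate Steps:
K(R, U) = 10 + 10*R (K(R, U) = 5*((R + 2) + R) = 5*((2 + R) + R) = 5*(2 + 2*R) = 10 + 10*R)
M(y) = 1 (M(y) = (2*y)/((2*y)) = (2*y)*(1/(2*y)) = 1)
M(K(-2, 0)) + 311 = 1 + 311 = 312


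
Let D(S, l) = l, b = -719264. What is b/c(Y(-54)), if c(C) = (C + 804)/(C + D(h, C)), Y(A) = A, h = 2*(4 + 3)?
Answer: 12946752/125 ≈ 1.0357e+5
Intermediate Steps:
h = 14 (h = 2*7 = 14)
c(C) = (804 + C)/(2*C) (c(C) = (C + 804)/(C + C) = (804 + C)/((2*C)) = (804 + C)*(1/(2*C)) = (804 + C)/(2*C))
b/c(Y(-54)) = -719264*(-108/(804 - 54)) = -719264/((½)*(-1/54)*750) = -719264/(-125/18) = -719264*(-18/125) = 12946752/125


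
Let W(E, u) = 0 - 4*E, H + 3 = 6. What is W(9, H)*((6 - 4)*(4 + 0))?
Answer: -288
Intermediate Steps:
H = 3 (H = -3 + 6 = 3)
W(E, u) = -4*E
W(9, H)*((6 - 4)*(4 + 0)) = (-4*9)*((6 - 4)*(4 + 0)) = -72*4 = -36*8 = -288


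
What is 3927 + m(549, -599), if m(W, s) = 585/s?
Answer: 2351688/599 ≈ 3926.0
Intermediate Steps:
3927 + m(549, -599) = 3927 + 585/(-599) = 3927 + 585*(-1/599) = 3927 - 585/599 = 2351688/599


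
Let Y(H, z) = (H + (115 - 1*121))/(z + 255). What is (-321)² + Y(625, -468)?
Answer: 21947114/213 ≈ 1.0304e+5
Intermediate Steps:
Y(H, z) = (-6 + H)/(255 + z) (Y(H, z) = (H + (115 - 121))/(255 + z) = (H - 6)/(255 + z) = (-6 + H)/(255 + z))
(-321)² + Y(625, -468) = (-321)² + (-6 + 625)/(255 - 468) = 103041 + 619/(-213) = 103041 - 1/213*619 = 103041 - 619/213 = 21947114/213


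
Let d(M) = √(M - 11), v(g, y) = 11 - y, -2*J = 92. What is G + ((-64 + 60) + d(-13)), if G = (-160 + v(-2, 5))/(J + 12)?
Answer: 9/17 + 2*I*√6 ≈ 0.52941 + 4.899*I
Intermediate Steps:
J = -46 (J = -½*92 = -46)
d(M) = √(-11 + M)
G = 77/17 (G = (-160 + (11 - 1*5))/(-46 + 12) = (-160 + (11 - 5))/(-34) = (-160 + 6)*(-1/34) = -154*(-1/34) = 77/17 ≈ 4.5294)
G + ((-64 + 60) + d(-13)) = 77/17 + ((-64 + 60) + √(-11 - 13)) = 77/17 + (-4 + √(-24)) = 77/17 + (-4 + 2*I*√6) = 9/17 + 2*I*√6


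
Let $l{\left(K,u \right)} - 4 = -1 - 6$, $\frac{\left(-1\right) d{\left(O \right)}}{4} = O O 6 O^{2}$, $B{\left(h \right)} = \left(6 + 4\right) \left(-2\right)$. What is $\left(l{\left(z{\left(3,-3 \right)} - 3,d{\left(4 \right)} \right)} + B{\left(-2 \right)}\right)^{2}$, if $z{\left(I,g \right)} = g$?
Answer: $529$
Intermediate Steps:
$B{\left(h \right)} = -20$ ($B{\left(h \right)} = 10 \left(-2\right) = -20$)
$d{\left(O \right)} = - 24 O^{4}$ ($d{\left(O \right)} = - 4 O O 6 O^{2} = - 4 O^{2} \cdot 6 O^{2} = - 4 \cdot 6 O^{2} O^{2} = - 4 \cdot 6 O^{4} = - 24 O^{4}$)
$l{\left(K,u \right)} = -3$ ($l{\left(K,u \right)} = 4 - 7 = -3$)
$\left(l{\left(z{\left(3,-3 \right)} - 3,d{\left(4 \right)} \right)} + B{\left(-2 \right)}\right)^{2} = \left(-3 - 20\right)^{2} = \left(-23\right)^{2} = 529$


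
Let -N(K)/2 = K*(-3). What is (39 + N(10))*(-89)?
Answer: -8811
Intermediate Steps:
N(K) = 6*K (N(K) = -2*K*(-3) = -(-6)*K = 6*K)
(39 + N(10))*(-89) = (39 + 6*10)*(-89) = (39 + 60)*(-89) = 99*(-89) = -8811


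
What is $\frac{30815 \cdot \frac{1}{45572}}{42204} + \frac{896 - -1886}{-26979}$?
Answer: $- \frac{1783282265377}{17296422947184} \approx -0.1031$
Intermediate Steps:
$\frac{30815 \cdot \frac{1}{45572}}{42204} + \frac{896 - -1886}{-26979} = 30815 \cdot \frac{1}{45572} \cdot \frac{1}{42204} + \left(896 + 1886\right) \left(- \frac{1}{26979}\right) = \frac{30815}{45572} \cdot \frac{1}{42204} + 2782 \left(- \frac{1}{26979}\right) = \frac{30815}{1923320688} - \frac{2782}{26979} = - \frac{1783282265377}{17296422947184}$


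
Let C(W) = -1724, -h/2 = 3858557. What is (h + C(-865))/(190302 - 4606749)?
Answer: 2572946/1472149 ≈ 1.7477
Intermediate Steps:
h = -7717114 (h = -2*3858557 = -7717114)
(h + C(-865))/(190302 - 4606749) = (-7717114 - 1724)/(190302 - 4606749) = -7718838/(-4416447) = -7718838*(-1/4416447) = 2572946/1472149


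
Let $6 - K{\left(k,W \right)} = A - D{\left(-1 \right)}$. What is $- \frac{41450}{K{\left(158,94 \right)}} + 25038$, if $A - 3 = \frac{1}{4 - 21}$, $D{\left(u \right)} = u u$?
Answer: $\frac{1022972}{69} \approx 14826.0$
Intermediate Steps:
$D{\left(u \right)} = u^{2}$
$A = \frac{50}{17}$ ($A = 3 + \frac{1}{4 - 21} = 3 + \frac{1}{-17} = 3 - \frac{1}{17} = \frac{50}{17} \approx 2.9412$)
$K{\left(k,W \right)} = \frac{69}{17}$ ($K{\left(k,W \right)} = 6 - \left(\frac{50}{17} - \left(-1\right)^{2}\right) = 6 - \left(\frac{50}{17} - 1\right) = 6 - \frac{33}{17} = \frac{69}{17}$)
$- \frac{41450}{K{\left(158,94 \right)}} + 25038 = - \frac{41450}{\frac{69}{17}} + 25038 = \left(-41450\right) \frac{17}{69} + 25038 = - \frac{704650}{69} + 25038 = \frac{1022972}{69}$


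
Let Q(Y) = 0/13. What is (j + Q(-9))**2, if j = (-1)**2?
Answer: 1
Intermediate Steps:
Q(Y) = 0 (Q(Y) = 0*(1/13) = 0)
j = 1
(j + Q(-9))**2 = (1 + 0)**2 = 1**2 = 1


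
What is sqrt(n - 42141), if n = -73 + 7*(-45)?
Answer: I*sqrt(42529) ≈ 206.23*I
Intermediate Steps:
n = -388 (n = -73 - 315 = -388)
sqrt(n - 42141) = sqrt(-388 - 42141) = sqrt(-42529) = I*sqrt(42529)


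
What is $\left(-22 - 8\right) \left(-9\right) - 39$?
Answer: $231$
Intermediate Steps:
$\left(-22 - 8\right) \left(-9\right) - 39 = \left(-30\right) \left(-9\right) - 39 = 270 - 39 = 231$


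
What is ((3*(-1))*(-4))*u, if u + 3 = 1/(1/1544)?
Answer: 18492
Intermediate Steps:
u = 1541 (u = -3 + 1/(1/1544) = -3 + 1544 = 1541)
((3*(-1))*(-4))*u = ((3*(-1))*(-4))*1541 = -3*(-4)*1541 = 12*1541 = 18492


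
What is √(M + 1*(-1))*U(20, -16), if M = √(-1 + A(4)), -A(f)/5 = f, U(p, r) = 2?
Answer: 2*√(-1 + I*√21) ≈ 2.7168 + 3.3736*I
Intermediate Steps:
A(f) = -5*f
M = I*√21 (M = √(-1 - 5*4) = √(-1 - 20) = √(-21) = I*√21 ≈ 4.5826*I)
√(M + 1*(-1))*U(20, -16) = √(I*√21 + 1*(-1))*2 = √(I*√21 - 1)*2 = √(-1 + I*√21)*2 = 2*√(-1 + I*√21)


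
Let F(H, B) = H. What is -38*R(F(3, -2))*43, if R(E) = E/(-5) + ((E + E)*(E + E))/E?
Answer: -93138/5 ≈ -18628.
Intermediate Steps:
R(E) = 19*E/5 (R(E) = E*(-⅕) + ((2*E)*(2*E))/E = -E/5 + (4*E²)/E = -E/5 + 4*E = 19*E/5)
-38*R(F(3, -2))*43 = -722*3/5*43 = -38*57/5*43 = -2166/5*43 = -93138/5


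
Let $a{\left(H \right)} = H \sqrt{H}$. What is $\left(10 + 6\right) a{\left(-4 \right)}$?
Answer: $- 128 i \approx - 128.0 i$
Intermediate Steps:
$a{\left(H \right)} = H^{\frac{3}{2}}$
$\left(10 + 6\right) a{\left(-4 \right)} = \left(10 + 6\right) \left(-4\right)^{\frac{3}{2}} = 16 \left(- 8 i\right) = - 128 i$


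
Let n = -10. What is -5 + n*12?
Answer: -125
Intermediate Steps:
-5 + n*12 = -5 - 10*12 = -5 - 120 = -125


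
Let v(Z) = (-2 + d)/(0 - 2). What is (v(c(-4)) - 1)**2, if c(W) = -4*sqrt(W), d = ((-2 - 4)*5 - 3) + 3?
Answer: 225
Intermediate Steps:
d = -30 (d = (-6*5 - 3) + 3 = (-30 - 3) + 3 = -33 + 3 = -30)
v(Z) = 16 (v(Z) = (-2 - 30)/(0 - 2) = -32/(-2) = -32*(-1/2) = 16)
(v(c(-4)) - 1)**2 = (16 - 1)**2 = 15**2 = 225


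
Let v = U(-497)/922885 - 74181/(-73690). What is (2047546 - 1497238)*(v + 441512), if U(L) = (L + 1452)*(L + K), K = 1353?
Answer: 1652366355554130945498/6800739565 ≈ 2.4297e+11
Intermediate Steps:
U(L) = (1353 + L)*(1452 + L) (U(L) = (L + 1452)*(L + 1353) = (1452 + L)*(1353 + L) = (1353 + L)*(1452 + L))
v = 25740126677/13601479130 (v = (1964556 + (-497)**2 + 2805*(-497))/922885 - 74181/(-73690) = (1964556 + 247009 - 1394085)*(1/922885) - 74181*(-1/73690) = 817480*(1/922885) + 74181/73690 = 163496/184577 + 74181/73690 = 25740126677/13601479130 ≈ 1.8925)
(2047546 - 1497238)*(v + 441512) = (2047546 - 1497238)*(25740126677/13601479130 + 441512) = 550308*(6005241993771237/13601479130) = 1652366355554130945498/6800739565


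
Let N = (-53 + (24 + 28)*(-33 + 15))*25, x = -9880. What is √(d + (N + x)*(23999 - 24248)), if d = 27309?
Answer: √8643954 ≈ 2940.1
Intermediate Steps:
N = -24725 (N = (-53 + 52*(-18))*25 = (-53 - 936)*25 = -989*25 = -24725)
√(d + (N + x)*(23999 - 24248)) = √(27309 + (-24725 - 9880)*(23999 - 24248)) = √(27309 - 34605*(-249)) = √(27309 + 8616645) = √8643954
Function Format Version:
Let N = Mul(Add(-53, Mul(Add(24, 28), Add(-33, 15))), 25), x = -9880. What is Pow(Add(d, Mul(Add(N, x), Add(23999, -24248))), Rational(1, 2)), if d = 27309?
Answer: Pow(8643954, Rational(1, 2)) ≈ 2940.1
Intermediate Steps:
N = -24725 (N = Mul(Add(-53, Mul(52, -18)), 25) = Mul(Add(-53, -936), 25) = Mul(-989, 25) = -24725)
Pow(Add(d, Mul(Add(N, x), Add(23999, -24248))), Rational(1, 2)) = Pow(Add(27309, Mul(Add(-24725, -9880), Add(23999, -24248))), Rational(1, 2)) = Pow(Add(27309, Mul(-34605, -249)), Rational(1, 2)) = Pow(Add(27309, 8616645), Rational(1, 2)) = Pow(8643954, Rational(1, 2))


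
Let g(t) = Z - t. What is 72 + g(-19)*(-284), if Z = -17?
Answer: -496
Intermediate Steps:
g(t) = -17 - t
72 + g(-19)*(-284) = 72 + (-17 - 1*(-19))*(-284) = 72 + (-17 + 19)*(-284) = 72 + 2*(-284) = 72 - 568 = -496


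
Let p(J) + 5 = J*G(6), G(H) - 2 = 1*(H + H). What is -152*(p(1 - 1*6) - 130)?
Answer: 31160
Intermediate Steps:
G(H) = 2 + 2*H (G(H) = 2 + 1*(H + H) = 2 + 1*(2*H) = 2 + 2*H)
p(J) = -5 + 14*J (p(J) = -5 + J*(2 + 2*6) = -5 + J*(2 + 12) = -5 + J*14 = -5 + 14*J)
-152*(p(1 - 1*6) - 130) = -152*((-5 + 14*(1 - 1*6)) - 130) = -152*((-5 + 14*(1 - 6)) - 130) = -152*((-5 + 14*(-5)) - 130) = -152*((-5 - 70) - 130) = -152*(-75 - 130) = -152*(-205) = 31160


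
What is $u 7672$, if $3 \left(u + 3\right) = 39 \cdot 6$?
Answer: $575400$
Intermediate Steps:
$u = 75$ ($u = -3 + \frac{39 \cdot 6}{3} = -3 + \frac{1}{3} \cdot 234 = -3 + 78 = 75$)
$u 7672 = 75 \cdot 7672 = 575400$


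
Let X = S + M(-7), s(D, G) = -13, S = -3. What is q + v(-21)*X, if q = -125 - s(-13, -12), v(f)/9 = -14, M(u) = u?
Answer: 1148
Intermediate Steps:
v(f) = -126 (v(f) = 9*(-14) = -126)
q = -112 (q = -125 - 1*(-13) = -125 + 13 = -112)
X = -10 (X = -3 - 7 = -10)
q + v(-21)*X = -112 - 126*(-10) = -112 + 1260 = 1148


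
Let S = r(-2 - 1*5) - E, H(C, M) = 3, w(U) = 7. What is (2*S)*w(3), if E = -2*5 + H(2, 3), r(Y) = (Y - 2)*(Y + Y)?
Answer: 1862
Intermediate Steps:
r(Y) = 2*Y*(-2 + Y) (r(Y) = (-2 + Y)*(2*Y) = 2*Y*(-2 + Y))
E = -7 (E = -2*5 + 3 = -10 + 3 = -7)
S = 133 (S = 2*(-2 - 1*5)*(-2 + (-2 - 1*5)) - 1*(-7) = 2*(-2 - 5)*(-2 + (-2 - 5)) + 7 = 2*(-7)*(-2 - 7) + 7 = 2*(-7)*(-9) + 7 = 126 + 7 = 133)
(2*S)*w(3) = (2*133)*7 = 266*7 = 1862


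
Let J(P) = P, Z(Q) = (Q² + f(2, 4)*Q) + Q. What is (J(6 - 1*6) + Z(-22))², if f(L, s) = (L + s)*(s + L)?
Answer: 108900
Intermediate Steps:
f(L, s) = (L + s)² (f(L, s) = (L + s)*(L + s) = (L + s)²)
Z(Q) = Q² + 37*Q (Z(Q) = (Q² + (2 + 4)²*Q) + Q = (Q² + 6²*Q) + Q = (Q² + 36*Q) + Q = Q² + 37*Q)
(J(6 - 1*6) + Z(-22))² = ((6 - 1*6) - 22*(37 - 22))² = ((6 - 6) - 22*15)² = (0 - 330)² = (-330)² = 108900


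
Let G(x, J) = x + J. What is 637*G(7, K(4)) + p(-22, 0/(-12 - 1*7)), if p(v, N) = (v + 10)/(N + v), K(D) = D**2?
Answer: 161167/11 ≈ 14652.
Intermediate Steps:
p(v, N) = (10 + v)/(N + v)
G(x, J) = J + x
637*G(7, K(4)) + p(-22, 0/(-12 - 1*7)) = 637*(4**2 + 7) + (10 - 22)/(0/(-12 - 1*7) - 22) = 637*(16 + 7) - 12/(0/(-12 - 7) - 22) = 637*23 - 12/(0/(-19) - 22) = 14651 - 12/(0*(-1/19) - 22) = 14651 - 12/(0 - 22) = 14651 - 12/(-22) = 14651 - 1/22*(-12) = 14651 + 6/11 = 161167/11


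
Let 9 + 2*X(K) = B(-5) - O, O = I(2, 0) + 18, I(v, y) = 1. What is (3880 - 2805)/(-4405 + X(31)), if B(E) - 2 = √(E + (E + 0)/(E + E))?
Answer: -37994800/156149801 - 6450*I*√2/156149801 ≈ -0.24332 - 5.8416e-5*I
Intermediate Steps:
B(E) = 2 + √(½ + E) (B(E) = 2 + √(E + (E + 0)/(E + E)) = 2 + √(E + E/((2*E))) = 2 + √(E + E*(1/(2*E))) = 2 + √(E + ½) = 2 + √(½ + E))
O = 19 (O = 1 + 18 = 19)
X(K) = -13 + 3*I*√2/4 (X(K) = -9/2 + ((2 + √(2 + 4*(-5))/2) - 1*19)/2 = -9/2 + ((2 + √(2 - 20)/2) - 19)/2 = -9/2 + ((2 + √(-18)/2) - 19)/2 = -9/2 + ((2 + (3*I*√2)/2) - 19)/2 = -9/2 + ((2 + 3*I*√2/2) - 19)/2 = -9/2 + (-17 + 3*I*√2/2)/2 = -9/2 + (-17/2 + 3*I*√2/4) = -13 + 3*I*√2/4)
(3880 - 2805)/(-4405 + X(31)) = (3880 - 2805)/(-4405 + (-13 + 3*I*√2/4)) = 1075/(-4418 + 3*I*√2/4)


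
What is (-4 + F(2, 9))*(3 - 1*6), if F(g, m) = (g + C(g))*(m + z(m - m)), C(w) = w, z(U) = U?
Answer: -96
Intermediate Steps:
F(g, m) = 2*g*m (F(g, m) = (g + g)*(m + (m - m)) = (2*g)*(m + 0) = (2*g)*m = 2*g*m)
(-4 + F(2, 9))*(3 - 1*6) = (-4 + 2*2*9)*(3 - 1*6) = (-4 + 36)*(3 - 6) = 32*(-3) = -96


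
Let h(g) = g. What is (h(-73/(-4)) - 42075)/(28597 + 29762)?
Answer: -168227/233436 ≈ -0.72066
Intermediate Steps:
(h(-73/(-4)) - 42075)/(28597 + 29762) = (-73/(-4) - 42075)/(28597 + 29762) = (-73*(-¼) - 42075)/58359 = (73/4 - 42075)*(1/58359) = -168227/4*1/58359 = -168227/233436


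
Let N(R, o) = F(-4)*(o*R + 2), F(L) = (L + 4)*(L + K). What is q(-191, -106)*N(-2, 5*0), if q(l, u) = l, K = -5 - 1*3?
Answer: 0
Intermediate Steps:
K = -8 (K = -5 - 3 = -8)
F(L) = (-8 + L)*(4 + L) (F(L) = (L + 4)*(L - 8) = (4 + L)*(-8 + L) = (-8 + L)*(4 + L))
N(R, o) = 0 (N(R, o) = (-32 + (-4)² - 4*(-4))*(o*R + 2) = (-32 + 16 + 16)*(R*o + 2) = 0*(2 + R*o) = 0)
q(-191, -106)*N(-2, 5*0) = -191*0 = 0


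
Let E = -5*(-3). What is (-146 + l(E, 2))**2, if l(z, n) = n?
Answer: 20736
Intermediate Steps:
E = 15
(-146 + l(E, 2))**2 = (-146 + 2)**2 = (-144)**2 = 20736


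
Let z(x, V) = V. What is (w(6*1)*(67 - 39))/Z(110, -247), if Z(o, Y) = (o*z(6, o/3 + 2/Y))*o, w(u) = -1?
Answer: -5187/82171100 ≈ -6.3124e-5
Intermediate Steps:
Z(o, Y) = o²*(2/Y + o/3) (Z(o, Y) = (o*(o/3 + 2/Y))*o = (o*(2/Y + o/3))*o = o²*(2/Y + o/3))
(w(6*1)*(67 - 39))/Z(110, -247) = (-(67 - 39))/(((⅓)*110²*(6 - 247*110)/(-247))) = (-1*28)/(((⅓)*(-1/247)*12100*(6 - 27170))) = -28/((⅓)*(-1/247)*12100*(-27164)) = -28/328684400/741 = -28*741/328684400 = -5187/82171100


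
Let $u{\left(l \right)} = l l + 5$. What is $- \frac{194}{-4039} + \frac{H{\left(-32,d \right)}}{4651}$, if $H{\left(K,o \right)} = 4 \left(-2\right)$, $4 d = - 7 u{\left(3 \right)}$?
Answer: $\frac{869982}{18785389} \approx 0.046312$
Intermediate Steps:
$u{\left(l \right)} = 5 + l^{2}$ ($u{\left(l \right)} = l^{2} + 5 = 5 + l^{2}$)
$d = - \frac{49}{2}$ ($d = \frac{\left(-7\right) \left(5 + 3^{2}\right)}{4} = \frac{\left(-7\right) \left(5 + 9\right)}{4} = \frac{\left(-7\right) 14}{4} = \frac{1}{4} \left(-98\right) = - \frac{49}{2} \approx -24.5$)
$H{\left(K,o \right)} = -8$
$- \frac{194}{-4039} + \frac{H{\left(-32,d \right)}}{4651} = - \frac{194}{-4039} - \frac{8}{4651} = \left(-194\right) \left(- \frac{1}{4039}\right) - \frac{8}{4651} = \frac{194}{4039} - \frac{8}{4651} = \frac{869982}{18785389}$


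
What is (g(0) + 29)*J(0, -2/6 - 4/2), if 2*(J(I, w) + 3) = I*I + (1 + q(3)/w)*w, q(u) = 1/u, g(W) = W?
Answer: -116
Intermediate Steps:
J(I, w) = -3 + I**2/2 + w*(1 + 1/(3*w))/2 (J(I, w) = -3 + (I*I + (1 + 1/(3*w))*w)/2 = -3 + (I**2 + (1 + 1/(3*w))*w)/2 = -3 + (I**2 + w*(1 + 1/(3*w)))/2 = -3 + (I**2/2 + w*(1 + 1/(3*w))/2) = -3 + I**2/2 + w*(1 + 1/(3*w))/2)
(g(0) + 29)*J(0, -2/6 - 4/2) = (0 + 29)*(-17/6 + (-2/6 - 4/2)/2 + (1/2)*0**2) = 29*(-17/6 + (-2*1/6 - 4*1/2)/2 + (1/2)*0) = 29*(-17/6 + (-1/3 - 2)/2 + 0) = 29*(-17/6 + (1/2)*(-7/3) + 0) = 29*(-17/6 - 7/6 + 0) = 29*(-4) = -116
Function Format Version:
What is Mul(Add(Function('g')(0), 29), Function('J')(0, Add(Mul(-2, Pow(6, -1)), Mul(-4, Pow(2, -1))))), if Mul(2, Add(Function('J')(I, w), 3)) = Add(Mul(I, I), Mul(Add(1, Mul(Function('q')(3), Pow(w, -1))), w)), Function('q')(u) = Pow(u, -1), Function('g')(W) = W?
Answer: -116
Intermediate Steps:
Function('J')(I, w) = Add(-3, Mul(Rational(1, 2), Pow(I, 2)), Mul(Rational(1, 2), w, Add(1, Mul(Rational(1, 3), Pow(w, -1))))) (Function('J')(I, w) = Add(-3, Mul(Rational(1, 2), Add(Mul(I, I), Mul(Add(1, Mul(Pow(3, -1), Pow(w, -1))), w)))) = Add(-3, Mul(Rational(1, 2), Add(Pow(I, 2), Mul(Add(1, Mul(Rational(1, 3), Pow(w, -1))), w)))) = Add(-3, Mul(Rational(1, 2), Add(Pow(I, 2), Mul(w, Add(1, Mul(Rational(1, 3), Pow(w, -1))))))) = Add(-3, Add(Mul(Rational(1, 2), Pow(I, 2)), Mul(Rational(1, 2), w, Add(1, Mul(Rational(1, 3), Pow(w, -1)))))) = Add(-3, Mul(Rational(1, 2), Pow(I, 2)), Mul(Rational(1, 2), w, Add(1, Mul(Rational(1, 3), Pow(w, -1))))))
Mul(Add(Function('g')(0), 29), Function('J')(0, Add(Mul(-2, Pow(6, -1)), Mul(-4, Pow(2, -1))))) = Mul(Add(0, 29), Add(Rational(-17, 6), Mul(Rational(1, 2), Add(Mul(-2, Pow(6, -1)), Mul(-4, Pow(2, -1)))), Mul(Rational(1, 2), Pow(0, 2)))) = Mul(29, Add(Rational(-17, 6), Mul(Rational(1, 2), Add(Mul(-2, Rational(1, 6)), Mul(-4, Rational(1, 2)))), Mul(Rational(1, 2), 0))) = Mul(29, Add(Rational(-17, 6), Mul(Rational(1, 2), Add(Rational(-1, 3), -2)), 0)) = Mul(29, Add(Rational(-17, 6), Mul(Rational(1, 2), Rational(-7, 3)), 0)) = Mul(29, Add(Rational(-17, 6), Rational(-7, 6), 0)) = Mul(29, -4) = -116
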